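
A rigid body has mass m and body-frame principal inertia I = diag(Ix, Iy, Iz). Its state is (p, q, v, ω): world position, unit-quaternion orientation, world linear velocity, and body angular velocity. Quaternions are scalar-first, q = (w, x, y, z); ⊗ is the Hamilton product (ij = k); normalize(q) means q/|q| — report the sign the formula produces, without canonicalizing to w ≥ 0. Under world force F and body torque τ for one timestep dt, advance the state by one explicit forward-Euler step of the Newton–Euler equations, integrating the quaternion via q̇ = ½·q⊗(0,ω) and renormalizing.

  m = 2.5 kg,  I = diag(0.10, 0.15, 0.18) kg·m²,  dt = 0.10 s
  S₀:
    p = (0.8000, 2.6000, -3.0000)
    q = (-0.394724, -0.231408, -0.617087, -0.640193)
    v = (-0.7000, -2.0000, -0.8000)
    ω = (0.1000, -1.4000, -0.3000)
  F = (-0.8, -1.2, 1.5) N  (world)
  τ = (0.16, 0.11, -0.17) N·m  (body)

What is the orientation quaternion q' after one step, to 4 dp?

2q̇ = q⊗(0,ω) = (-1.0328389, -0.7506165, 0.4191719, 0.5040971)
q + ½dt·q⊗(0,ω), renormalized = (-0.4452, -0.2682, -0.5946, -0.6134)

q' = (-0.4452, -0.2682, -0.5946, -0.6134)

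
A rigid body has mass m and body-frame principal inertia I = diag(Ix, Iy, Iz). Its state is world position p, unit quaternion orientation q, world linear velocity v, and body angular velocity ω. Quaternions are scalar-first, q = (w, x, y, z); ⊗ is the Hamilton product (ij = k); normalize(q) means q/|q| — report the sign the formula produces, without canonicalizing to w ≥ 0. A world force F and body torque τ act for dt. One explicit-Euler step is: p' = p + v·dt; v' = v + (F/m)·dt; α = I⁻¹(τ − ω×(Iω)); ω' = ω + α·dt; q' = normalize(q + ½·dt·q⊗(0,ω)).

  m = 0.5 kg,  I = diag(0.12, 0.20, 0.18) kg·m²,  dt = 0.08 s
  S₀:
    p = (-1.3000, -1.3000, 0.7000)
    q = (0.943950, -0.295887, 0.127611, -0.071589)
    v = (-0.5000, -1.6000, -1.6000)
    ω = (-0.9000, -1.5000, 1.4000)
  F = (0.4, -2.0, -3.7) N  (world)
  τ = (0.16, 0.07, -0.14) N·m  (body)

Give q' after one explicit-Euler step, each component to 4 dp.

q⊗(0,ω) = (0.0253428, -0.7782831, -0.9372531, 1.8802104)
q' = normalize(q + ½dt·q⊗(0,ω)) = (0.9412, -0.3257, 0.0898, 0.0036)

q' = (0.9412, -0.3257, 0.0898, 0.0036)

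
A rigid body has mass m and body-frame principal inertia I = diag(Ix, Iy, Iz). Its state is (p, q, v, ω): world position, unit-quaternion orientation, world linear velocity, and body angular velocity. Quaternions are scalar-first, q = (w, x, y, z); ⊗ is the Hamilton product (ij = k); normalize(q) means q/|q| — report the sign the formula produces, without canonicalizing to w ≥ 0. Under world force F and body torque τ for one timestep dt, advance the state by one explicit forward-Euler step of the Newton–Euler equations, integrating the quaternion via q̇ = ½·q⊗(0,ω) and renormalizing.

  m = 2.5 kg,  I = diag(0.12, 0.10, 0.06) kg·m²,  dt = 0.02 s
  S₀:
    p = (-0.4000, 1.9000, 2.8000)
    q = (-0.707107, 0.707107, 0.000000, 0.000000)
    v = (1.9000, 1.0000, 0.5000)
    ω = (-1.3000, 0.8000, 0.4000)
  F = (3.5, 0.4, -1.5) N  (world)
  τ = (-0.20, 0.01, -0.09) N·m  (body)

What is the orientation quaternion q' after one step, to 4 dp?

Hamilton product q⊗(0,ω) = (0.9192391, 0.9192391, -0.8485284, 0.2828428)
updated quaternion q' = (-0.6978, 0.7162, -0.0085, 0.0028)

q' = (-0.6978, 0.7162, -0.0085, 0.0028)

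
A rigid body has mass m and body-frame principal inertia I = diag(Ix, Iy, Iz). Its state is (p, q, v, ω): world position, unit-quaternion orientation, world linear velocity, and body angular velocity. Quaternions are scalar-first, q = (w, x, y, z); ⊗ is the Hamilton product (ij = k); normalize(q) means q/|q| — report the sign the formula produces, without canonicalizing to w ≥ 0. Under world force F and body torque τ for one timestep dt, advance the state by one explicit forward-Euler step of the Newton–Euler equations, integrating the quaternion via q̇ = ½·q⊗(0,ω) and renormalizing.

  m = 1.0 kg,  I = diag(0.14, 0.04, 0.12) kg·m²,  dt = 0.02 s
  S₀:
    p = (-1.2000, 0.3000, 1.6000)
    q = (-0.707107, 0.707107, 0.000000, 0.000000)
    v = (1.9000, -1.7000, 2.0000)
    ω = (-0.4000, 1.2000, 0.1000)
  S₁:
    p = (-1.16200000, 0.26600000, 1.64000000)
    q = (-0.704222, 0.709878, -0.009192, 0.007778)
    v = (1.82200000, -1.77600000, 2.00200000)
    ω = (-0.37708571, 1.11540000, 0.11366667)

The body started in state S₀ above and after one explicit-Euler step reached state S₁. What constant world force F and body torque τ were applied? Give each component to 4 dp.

F = (-3.9000, -3.8000, 0.1000)
τ = (0.1700, -0.1700, 0.1300)

ω₁ − ω₀ = (0.02291429, -0.08460000, 0.01366667)
precession coupling = (0.0096, -0.0008, 0.0480)
I·α + gyro = (0.1700, -0.1700, 0.1300)
velocity change Δv = (-0.07800000, -0.07600000, 0.00200000)
applied force F = (-3.9000, -3.8000, 0.1000)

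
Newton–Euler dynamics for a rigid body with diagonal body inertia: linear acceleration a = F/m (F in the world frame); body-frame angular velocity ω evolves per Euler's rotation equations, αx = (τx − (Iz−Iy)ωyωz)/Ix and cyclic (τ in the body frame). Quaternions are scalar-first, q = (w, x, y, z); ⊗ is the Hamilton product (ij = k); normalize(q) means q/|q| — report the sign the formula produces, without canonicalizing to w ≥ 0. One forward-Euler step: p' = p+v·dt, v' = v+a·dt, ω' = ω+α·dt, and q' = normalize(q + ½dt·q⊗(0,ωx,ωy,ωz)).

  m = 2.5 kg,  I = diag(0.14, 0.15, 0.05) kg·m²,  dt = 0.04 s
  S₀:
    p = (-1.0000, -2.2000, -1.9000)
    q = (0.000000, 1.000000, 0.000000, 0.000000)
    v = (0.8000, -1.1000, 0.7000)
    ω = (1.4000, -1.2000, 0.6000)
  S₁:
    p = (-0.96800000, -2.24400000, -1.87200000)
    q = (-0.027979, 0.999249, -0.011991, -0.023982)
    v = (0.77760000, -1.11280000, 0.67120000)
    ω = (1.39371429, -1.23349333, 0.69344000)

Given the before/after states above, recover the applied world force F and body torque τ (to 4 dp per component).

F = (-1.4000, -0.8000, -1.8000)
τ = (0.0500, -0.0500, 0.1000)

rate change Δω = (-0.00628571, -0.03349333, 0.09344000)
precession coupling = (0.0720, 0.0756, -0.0168)
τ = I·(Δω/dt) + ω₀×(Iω₀) = (0.0500, -0.0500, 0.1000)
velocity change Δv = (-0.02240000, -0.01280000, -0.02880000)
applied force F = (-1.4000, -0.8000, -1.8000)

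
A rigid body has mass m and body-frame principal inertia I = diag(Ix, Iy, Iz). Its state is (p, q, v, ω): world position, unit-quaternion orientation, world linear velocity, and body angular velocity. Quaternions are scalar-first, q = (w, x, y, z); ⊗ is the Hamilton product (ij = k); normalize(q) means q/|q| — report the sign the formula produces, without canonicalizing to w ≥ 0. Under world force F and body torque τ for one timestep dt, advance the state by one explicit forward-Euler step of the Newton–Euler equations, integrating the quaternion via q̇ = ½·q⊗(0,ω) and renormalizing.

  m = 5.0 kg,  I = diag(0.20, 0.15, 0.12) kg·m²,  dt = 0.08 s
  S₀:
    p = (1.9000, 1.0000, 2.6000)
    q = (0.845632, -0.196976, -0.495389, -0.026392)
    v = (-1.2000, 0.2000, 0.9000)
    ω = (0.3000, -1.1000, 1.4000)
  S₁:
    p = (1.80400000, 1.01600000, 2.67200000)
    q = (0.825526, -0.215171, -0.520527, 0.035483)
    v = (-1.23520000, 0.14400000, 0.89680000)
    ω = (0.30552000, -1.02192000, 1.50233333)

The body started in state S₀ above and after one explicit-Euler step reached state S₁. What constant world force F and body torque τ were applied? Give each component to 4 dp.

F = (-2.2000, -3.5000, -0.2000)
τ = (0.0600, 0.1800, 0.1700)

Δω = ω₁−ω₀ = (0.00552000, 0.07808000, 0.10233333)
τ = I·(Δω/dt) + ω₀×(Iω₀) = (0.0600, 0.1800, 0.1700)
velocity change Δv = (-0.03520000, -0.05600000, -0.00320000)
F = m·Δv/dt = (-2.2000, -3.5000, -0.2000)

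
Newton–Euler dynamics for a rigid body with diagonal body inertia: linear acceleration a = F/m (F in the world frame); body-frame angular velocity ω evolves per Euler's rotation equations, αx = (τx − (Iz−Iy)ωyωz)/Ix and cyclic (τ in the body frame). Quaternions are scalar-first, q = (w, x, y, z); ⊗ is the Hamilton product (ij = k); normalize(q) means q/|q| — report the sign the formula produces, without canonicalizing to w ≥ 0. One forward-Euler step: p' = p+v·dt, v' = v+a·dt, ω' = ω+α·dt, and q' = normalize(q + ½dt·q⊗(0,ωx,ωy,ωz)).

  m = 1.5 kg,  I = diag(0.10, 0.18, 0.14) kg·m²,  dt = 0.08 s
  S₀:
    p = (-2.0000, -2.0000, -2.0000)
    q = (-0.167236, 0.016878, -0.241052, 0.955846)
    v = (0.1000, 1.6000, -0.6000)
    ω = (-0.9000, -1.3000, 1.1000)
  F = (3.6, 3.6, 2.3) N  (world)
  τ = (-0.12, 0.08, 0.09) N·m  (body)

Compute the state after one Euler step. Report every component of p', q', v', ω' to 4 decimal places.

ω×(Iω) gyroscopic = (0.0572, 0.0396, 0.0936)
(τ − ω×Iω)/I = (-1.7720, 0.2244, -0.0257)
ω' = ω + α·dt = (-1.0418, -1.2820, 1.0979)
2q̇ = q⊗(0,ω) = (-1.3496080, 1.1279550, -0.6614204, -0.4228478)
q + ½dt·q⊗(0,ω), renormalized = (-0.2206, 0.0618, -0.2667, 0.9362)
p' = p + v·dt = (-1.9920, -1.8720, -2.0480)
new velocity v' = (0.2920, 1.7920, -0.4773)

p' = (-1.9920, -1.8720, -2.0480)
q' = (-0.2206, 0.0618, -0.2667, 0.9362)
v' = (0.2920, 1.7920, -0.4773)
ω' = (-1.0418, -1.2820, 1.0979)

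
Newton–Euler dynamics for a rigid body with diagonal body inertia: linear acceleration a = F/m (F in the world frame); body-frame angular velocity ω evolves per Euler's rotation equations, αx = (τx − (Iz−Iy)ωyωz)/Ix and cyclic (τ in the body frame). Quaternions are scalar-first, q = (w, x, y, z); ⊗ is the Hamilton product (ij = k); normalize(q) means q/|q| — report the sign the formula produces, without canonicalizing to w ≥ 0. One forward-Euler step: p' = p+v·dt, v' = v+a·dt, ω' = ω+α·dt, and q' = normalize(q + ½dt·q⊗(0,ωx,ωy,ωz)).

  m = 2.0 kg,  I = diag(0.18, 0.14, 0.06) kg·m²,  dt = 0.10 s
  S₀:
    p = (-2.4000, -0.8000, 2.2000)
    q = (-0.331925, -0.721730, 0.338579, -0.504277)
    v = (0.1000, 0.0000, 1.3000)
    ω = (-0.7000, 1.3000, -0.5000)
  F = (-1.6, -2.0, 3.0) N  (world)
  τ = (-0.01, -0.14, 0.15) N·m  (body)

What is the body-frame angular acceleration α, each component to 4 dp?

α = (-0.3444, -1.3000, 1.8933)

gyro term ω×Iω = (0.0520, 0.0420, 0.0364)
angular accel α = (-0.3444, -1.3000, 1.8933)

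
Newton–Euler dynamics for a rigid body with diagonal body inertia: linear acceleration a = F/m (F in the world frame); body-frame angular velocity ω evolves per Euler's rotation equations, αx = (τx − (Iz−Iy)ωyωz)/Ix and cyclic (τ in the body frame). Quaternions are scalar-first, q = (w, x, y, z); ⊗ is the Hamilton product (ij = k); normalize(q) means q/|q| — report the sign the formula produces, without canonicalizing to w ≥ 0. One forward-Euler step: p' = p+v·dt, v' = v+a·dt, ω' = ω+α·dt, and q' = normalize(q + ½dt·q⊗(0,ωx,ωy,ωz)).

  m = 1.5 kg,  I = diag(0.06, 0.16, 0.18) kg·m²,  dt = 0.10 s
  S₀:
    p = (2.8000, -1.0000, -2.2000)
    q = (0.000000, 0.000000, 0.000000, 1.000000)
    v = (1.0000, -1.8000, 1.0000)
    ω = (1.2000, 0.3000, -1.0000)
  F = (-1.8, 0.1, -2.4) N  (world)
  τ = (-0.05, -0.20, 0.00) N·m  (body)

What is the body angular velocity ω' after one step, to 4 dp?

α = I⁻¹(τ − ω×Iω) = (-0.7333, -2.1500, -0.2000)
new body rate ω' = (1.1267, 0.0850, -1.0200)

ω' = (1.1267, 0.0850, -1.0200)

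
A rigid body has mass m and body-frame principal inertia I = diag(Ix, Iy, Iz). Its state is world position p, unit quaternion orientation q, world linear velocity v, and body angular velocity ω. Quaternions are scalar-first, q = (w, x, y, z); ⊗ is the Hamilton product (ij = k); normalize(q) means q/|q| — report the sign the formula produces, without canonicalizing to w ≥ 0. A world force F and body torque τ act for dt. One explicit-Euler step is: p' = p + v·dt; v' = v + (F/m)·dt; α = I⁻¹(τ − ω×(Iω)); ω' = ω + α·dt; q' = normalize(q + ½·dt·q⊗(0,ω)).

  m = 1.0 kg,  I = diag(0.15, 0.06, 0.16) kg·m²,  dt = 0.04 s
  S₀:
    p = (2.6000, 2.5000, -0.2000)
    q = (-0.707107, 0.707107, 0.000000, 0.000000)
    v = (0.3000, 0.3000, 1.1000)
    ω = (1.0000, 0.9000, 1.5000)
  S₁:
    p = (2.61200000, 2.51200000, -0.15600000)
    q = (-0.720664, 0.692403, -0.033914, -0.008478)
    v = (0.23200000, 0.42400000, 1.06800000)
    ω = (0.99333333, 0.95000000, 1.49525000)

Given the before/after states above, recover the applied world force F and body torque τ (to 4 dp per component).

F = (-1.7000, 3.1000, -0.8000)
τ = (0.1100, 0.0600, -0.1000)

rate change Δω = (-0.00666667, 0.05000000, -0.00475000)
precession coupling = (0.1350, -0.0150, -0.0810)
I·α + gyro = (0.1100, 0.0600, -0.1000)
v₁ − v₀ = (-0.06800000, 0.12400000, -0.03200000)
m·(v₁−v₀)/dt = (-1.7000, 3.1000, -0.8000)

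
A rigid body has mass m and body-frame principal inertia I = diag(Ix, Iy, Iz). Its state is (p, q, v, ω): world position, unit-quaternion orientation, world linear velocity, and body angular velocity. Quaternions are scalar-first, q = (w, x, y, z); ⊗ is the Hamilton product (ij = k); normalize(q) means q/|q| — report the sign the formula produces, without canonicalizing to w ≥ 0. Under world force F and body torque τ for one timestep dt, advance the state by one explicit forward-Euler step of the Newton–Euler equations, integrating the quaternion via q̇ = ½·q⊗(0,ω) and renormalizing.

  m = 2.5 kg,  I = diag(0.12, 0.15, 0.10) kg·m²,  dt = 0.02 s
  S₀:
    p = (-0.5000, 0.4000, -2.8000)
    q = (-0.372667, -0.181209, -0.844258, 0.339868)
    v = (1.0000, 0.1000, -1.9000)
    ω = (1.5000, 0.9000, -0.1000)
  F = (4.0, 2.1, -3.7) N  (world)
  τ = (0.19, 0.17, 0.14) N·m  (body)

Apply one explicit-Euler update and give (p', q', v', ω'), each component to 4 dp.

gyro term ω×Iω = (0.0045, -0.0030, 0.0405)
α = I⁻¹(τ − ω×Iω) = (1.5458, 1.1533, 0.9950)
ω + α·dt = (1.5309, 0.9231, -0.0801)
2q̇ = q⊗(0,ω) = (1.0656325, -0.7804559, 0.1562808, 1.1405656)
q' = normalize(q + ½dt·q⊗(0,ω)) = (-0.3620, -0.1890, -0.8426, 0.3512)
linear accel F/m = (1.6000, 0.8400, -1.4800)
new position p' = (-0.4800, 0.4020, -2.8380)
v' = v + a·dt = (1.0320, 0.1168, -1.9296)

p' = (-0.4800, 0.4020, -2.8380)
q' = (-0.3620, -0.1890, -0.8426, 0.3512)
v' = (1.0320, 0.1168, -1.9296)
ω' = (1.5309, 0.9231, -0.0801)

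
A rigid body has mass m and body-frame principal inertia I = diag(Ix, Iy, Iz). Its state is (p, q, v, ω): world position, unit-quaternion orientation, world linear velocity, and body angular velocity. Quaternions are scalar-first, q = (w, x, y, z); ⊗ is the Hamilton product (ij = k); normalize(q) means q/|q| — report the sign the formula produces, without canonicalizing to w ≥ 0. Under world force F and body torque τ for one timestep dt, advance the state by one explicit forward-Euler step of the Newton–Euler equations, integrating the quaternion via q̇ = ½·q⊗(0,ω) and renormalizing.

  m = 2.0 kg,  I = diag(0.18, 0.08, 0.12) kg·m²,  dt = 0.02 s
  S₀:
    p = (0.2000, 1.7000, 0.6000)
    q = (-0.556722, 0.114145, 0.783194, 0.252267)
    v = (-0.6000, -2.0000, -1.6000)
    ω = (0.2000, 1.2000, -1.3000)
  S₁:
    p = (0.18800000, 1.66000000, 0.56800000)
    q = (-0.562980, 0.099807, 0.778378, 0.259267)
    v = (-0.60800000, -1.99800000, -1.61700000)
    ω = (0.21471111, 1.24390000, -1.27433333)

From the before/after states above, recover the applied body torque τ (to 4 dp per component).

τ = (0.0700, 0.1600, 0.1300)

rate change Δω = (0.01471111, 0.04390000, 0.02566667)
applied torque τ = (0.0700, 0.1600, 0.1300)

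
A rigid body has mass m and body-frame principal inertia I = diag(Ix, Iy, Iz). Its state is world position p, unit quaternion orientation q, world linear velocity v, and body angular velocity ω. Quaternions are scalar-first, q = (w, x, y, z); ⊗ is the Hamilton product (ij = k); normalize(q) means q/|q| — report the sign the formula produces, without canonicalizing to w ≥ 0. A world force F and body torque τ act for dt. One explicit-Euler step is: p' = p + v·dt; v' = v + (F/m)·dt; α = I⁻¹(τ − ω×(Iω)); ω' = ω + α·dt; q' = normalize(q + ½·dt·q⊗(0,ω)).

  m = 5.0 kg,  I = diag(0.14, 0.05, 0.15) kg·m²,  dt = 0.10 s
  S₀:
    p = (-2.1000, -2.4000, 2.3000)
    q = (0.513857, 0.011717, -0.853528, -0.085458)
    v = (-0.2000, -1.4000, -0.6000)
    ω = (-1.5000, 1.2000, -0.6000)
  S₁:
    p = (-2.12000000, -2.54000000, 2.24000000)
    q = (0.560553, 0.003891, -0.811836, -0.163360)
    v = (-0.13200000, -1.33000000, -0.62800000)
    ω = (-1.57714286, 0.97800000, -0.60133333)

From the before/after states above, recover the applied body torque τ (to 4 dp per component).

τ = (-0.1800, -0.1200, 0.1600)

rate change Δω = (-0.07714286, -0.22200000, -0.00133333)
ω₀×(Iω₀) = (-0.0720, -0.0090, 0.1620)
τ = I·(Δω/dt) + ω₀×(Iω₀) = (-0.1800, -0.1200, 0.1600)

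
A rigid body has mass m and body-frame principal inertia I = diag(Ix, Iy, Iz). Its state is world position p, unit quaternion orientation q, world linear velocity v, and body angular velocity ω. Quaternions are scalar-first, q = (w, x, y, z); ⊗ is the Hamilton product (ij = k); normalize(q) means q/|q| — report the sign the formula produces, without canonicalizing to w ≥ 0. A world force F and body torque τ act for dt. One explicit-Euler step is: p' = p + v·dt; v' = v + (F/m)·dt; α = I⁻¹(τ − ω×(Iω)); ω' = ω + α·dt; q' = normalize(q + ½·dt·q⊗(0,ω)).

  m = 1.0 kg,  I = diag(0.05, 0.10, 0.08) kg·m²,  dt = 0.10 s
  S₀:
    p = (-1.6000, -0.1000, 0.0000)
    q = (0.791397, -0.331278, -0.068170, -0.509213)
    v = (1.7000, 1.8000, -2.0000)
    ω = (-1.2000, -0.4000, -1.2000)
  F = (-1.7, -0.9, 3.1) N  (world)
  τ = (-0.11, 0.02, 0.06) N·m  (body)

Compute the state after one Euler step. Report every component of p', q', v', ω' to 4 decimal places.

p' = (-1.4300, 0.0800, -0.2000)
q' = (0.7368, -0.3834, -0.0730, -0.5521)
v' = (1.5300, 1.7100, -1.6900)
ω' = (-1.4008, -0.3368, -1.1550)

ω×(Iω) gyroscopic = (-0.0096, -0.0432, 0.0240)
angular accel α = (-2.0080, 0.6320, 0.4500)
new body rate ω' = (-1.4008, -0.3368, -1.1550)
2q̇ = q⊗(0,ω) = (-1.0358572, -1.0715576, -0.1030368, -0.8989692)
updated quaternion q' = (0.7368, -0.3834, -0.0730, -0.5521)
linear accel F/m = (-1.7000, -0.9000, 3.1000)
p' = p + v·dt = (-1.4300, 0.0800, -0.2000)
v + (F/m)dt = (1.5300, 1.7100, -1.6900)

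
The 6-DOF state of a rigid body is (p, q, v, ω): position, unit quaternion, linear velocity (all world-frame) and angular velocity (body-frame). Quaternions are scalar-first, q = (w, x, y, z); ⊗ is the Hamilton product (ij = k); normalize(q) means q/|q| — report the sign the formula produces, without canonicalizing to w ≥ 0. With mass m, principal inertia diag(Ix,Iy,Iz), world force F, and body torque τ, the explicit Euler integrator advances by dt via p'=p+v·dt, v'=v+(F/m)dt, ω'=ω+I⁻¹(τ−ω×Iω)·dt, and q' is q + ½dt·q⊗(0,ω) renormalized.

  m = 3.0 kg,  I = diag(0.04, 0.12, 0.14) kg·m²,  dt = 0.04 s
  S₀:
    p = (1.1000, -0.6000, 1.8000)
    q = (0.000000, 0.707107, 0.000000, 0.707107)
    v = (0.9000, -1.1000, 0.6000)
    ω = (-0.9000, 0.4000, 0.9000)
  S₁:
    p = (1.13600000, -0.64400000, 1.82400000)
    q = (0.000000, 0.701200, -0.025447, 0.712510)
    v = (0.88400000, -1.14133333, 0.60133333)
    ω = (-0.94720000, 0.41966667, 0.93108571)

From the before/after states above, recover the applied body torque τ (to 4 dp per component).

Δω = ω₁−ω₀ = (-0.04720000, 0.01966667, 0.03108571)
precession coupling = (0.0072, 0.0810, -0.0288)
τ = I·(Δω/dt) + ω₀×(Iω₀) = (-0.0400, 0.1400, 0.0800)

τ = (-0.0400, 0.1400, 0.0800)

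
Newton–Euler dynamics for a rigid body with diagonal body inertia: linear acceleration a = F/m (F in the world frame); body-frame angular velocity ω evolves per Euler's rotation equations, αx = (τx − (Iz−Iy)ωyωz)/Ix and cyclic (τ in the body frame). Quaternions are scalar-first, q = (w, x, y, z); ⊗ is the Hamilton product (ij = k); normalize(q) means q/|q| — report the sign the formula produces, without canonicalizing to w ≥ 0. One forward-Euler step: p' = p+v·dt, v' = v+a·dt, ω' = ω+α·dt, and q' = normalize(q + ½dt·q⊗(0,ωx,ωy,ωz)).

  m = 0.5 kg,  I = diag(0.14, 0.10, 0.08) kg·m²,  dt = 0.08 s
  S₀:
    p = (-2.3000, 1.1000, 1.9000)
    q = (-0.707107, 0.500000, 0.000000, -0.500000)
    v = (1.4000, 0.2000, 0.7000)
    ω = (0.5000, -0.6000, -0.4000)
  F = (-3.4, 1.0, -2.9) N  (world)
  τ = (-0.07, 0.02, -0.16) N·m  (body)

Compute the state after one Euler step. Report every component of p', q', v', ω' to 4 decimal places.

p' = (-2.1880, 1.1160, 1.9560)
q' = (-0.7247, 0.4736, 0.0150, -0.5004)
v' = (0.8560, 0.3600, 0.2360)
ω' = (0.4627, -0.5744, -0.5720)

p' = p + v·dt = (-2.1880, 1.1160, 1.9560)
new velocity v' = (0.8560, 0.3600, 0.2360)
precession coupling ω×(Iω) = (-0.0048, -0.0120, 0.0120)
angular accel α = (-0.4657, 0.3200, -2.1500)
ω' = ω + α·dt = (0.4627, -0.5744, -0.5720)
q⊗(0,ω) = (-0.4500000, -0.6535535, 0.3742642, -0.0171572)
q' = normalize(q + ½dt·q⊗(0,ω)) = (-0.7247, 0.4736, 0.0150, -0.5004)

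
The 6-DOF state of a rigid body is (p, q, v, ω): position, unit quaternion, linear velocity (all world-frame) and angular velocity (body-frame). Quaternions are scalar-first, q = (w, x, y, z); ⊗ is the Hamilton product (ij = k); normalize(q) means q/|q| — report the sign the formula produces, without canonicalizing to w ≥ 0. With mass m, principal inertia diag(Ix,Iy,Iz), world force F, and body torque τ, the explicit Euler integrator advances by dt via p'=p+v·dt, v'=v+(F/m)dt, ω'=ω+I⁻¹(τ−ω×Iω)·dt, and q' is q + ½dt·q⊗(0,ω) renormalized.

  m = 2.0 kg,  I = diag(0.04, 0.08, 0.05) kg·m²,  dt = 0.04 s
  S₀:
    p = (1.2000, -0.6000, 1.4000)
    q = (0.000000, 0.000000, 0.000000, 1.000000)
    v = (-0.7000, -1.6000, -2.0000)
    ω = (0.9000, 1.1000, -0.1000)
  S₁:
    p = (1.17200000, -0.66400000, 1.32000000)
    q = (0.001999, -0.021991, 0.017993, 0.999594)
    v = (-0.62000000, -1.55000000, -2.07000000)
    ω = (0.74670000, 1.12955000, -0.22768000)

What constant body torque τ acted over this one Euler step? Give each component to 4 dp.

Δω = ω₁−ω₀ = (-0.15330000, 0.02955000, -0.12768000)
τ = I·(Δω/dt) + ω₀×(Iω₀) = (-0.1500, 0.0600, -0.1200)

τ = (-0.1500, 0.0600, -0.1200)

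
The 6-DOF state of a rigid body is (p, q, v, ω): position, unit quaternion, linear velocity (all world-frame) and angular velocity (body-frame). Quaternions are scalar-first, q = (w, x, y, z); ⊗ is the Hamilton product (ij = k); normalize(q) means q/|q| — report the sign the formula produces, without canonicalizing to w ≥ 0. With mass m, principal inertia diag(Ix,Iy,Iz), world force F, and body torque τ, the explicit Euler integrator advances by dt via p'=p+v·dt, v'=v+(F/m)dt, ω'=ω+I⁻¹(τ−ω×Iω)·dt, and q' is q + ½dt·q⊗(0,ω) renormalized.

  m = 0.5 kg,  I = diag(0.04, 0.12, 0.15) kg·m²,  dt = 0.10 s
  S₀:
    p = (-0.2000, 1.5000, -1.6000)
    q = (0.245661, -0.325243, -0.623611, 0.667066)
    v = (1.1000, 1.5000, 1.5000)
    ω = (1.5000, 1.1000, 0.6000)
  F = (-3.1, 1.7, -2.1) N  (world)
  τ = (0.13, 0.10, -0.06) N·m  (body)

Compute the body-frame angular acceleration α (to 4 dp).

α = (2.7550, 1.6583, -1.2800)

gyro term ω×Iω = (0.0198, -0.0990, 0.1320)
angular accel α = (2.7550, 1.6583, -1.2800)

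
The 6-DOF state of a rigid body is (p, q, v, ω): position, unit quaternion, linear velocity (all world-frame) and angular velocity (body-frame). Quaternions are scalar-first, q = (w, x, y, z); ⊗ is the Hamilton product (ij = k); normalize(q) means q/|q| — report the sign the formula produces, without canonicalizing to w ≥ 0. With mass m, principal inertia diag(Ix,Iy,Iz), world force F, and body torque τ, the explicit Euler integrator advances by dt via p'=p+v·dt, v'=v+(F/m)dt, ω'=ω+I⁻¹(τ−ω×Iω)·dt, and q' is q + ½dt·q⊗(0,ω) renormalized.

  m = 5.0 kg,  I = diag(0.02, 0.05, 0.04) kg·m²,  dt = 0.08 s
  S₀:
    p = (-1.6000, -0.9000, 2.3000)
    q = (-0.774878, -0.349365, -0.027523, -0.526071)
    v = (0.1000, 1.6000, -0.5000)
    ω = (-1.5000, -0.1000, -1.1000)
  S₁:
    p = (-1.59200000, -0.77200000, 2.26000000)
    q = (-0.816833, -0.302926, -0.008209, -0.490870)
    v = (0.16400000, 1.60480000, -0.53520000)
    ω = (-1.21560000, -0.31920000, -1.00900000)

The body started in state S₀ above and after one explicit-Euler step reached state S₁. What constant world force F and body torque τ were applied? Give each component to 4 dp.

ω₁ − ω₀ = (0.28440000, -0.21920000, 0.09100000)
I·α + gyro = (0.0700, -0.1700, 0.0500)
v₁ − v₀ = (0.06400000, 0.00480000, -0.03520000)
F = m·Δv/dt = (4.0000, 0.3000, -2.2000)

F = (4.0000, 0.3000, -2.2000)
τ = (0.0700, -0.1700, 0.0500)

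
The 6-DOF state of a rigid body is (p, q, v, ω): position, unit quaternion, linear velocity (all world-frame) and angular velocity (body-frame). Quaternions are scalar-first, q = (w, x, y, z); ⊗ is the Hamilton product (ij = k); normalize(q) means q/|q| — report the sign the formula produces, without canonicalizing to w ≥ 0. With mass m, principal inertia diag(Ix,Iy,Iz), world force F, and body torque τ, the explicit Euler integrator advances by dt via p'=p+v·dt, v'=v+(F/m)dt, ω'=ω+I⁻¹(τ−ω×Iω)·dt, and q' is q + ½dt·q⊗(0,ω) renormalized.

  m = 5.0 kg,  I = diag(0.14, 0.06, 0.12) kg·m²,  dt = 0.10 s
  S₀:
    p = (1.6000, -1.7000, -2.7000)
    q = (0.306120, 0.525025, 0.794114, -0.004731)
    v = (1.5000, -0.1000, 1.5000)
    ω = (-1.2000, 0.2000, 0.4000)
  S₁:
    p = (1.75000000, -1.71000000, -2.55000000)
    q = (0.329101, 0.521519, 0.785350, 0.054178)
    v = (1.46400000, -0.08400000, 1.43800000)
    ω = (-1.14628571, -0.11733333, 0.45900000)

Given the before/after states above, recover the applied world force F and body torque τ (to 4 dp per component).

F = (-1.8000, 0.8000, -3.1000)
τ = (0.0800, -0.2000, 0.0900)

v₁ − v₀ = (-0.03600000, 0.01600000, -0.06200000)
F = m·Δv/dt = (-1.8000, 0.8000, -3.1000)
Δω = ω₁−ω₀ = (0.05371429, -0.31733333, 0.05900000)
precession coupling = (0.0048, -0.0096, 0.0192)
τ = I·(Δω/dt) + ω₀×(Iω₀) = (0.0800, -0.2000, 0.0900)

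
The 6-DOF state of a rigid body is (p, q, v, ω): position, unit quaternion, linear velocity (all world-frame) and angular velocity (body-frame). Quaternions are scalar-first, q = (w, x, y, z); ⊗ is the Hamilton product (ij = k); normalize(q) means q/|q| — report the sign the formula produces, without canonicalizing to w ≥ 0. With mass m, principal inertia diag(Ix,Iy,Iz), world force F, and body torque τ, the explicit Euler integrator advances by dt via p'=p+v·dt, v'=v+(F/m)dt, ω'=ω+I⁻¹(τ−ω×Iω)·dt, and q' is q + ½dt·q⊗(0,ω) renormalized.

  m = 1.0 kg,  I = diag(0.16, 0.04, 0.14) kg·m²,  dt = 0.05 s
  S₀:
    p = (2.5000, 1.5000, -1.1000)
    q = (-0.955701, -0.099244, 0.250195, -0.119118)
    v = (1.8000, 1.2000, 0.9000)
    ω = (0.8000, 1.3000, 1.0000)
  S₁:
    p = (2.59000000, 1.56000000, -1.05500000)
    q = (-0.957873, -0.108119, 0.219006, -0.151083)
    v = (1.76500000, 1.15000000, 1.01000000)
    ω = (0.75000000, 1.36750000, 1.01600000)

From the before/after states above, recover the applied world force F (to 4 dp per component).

Δv = v₁−v₀ = (-0.03500000, -0.05000000, 0.11000000)
applied force F = (-0.7000, -1.0000, 2.2000)

F = (-0.7000, -1.0000, 2.2000)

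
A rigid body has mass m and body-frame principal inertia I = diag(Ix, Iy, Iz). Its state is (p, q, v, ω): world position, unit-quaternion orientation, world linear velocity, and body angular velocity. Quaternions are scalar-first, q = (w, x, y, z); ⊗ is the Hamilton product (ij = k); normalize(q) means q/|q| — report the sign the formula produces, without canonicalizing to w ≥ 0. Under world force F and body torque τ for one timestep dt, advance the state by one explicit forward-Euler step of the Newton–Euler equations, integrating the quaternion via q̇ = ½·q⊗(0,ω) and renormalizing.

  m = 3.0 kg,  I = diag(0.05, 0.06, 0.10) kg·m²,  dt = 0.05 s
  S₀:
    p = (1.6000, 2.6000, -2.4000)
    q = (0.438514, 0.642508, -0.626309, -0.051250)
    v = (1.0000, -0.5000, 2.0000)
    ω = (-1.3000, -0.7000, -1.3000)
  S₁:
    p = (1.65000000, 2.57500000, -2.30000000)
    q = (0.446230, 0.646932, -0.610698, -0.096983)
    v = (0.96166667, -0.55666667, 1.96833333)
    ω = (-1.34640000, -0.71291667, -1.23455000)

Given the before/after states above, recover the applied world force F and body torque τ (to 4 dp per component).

ω₁ − ω₀ = (-0.04640000, -0.01291667, 0.06545000)
gyro term ω₀×Iω₀ = (0.0364, -0.0845, 0.0091)
applied torque τ = (-0.0100, -0.1000, 0.1400)
Δv = v₁−v₀ = (-0.03833333, -0.05666667, -0.03166667)
F = m·Δv/dt = (-2.3000, -3.4000, -1.9000)

F = (-2.3000, -3.4000, -1.9000)
τ = (-0.0100, -0.1000, 0.1400)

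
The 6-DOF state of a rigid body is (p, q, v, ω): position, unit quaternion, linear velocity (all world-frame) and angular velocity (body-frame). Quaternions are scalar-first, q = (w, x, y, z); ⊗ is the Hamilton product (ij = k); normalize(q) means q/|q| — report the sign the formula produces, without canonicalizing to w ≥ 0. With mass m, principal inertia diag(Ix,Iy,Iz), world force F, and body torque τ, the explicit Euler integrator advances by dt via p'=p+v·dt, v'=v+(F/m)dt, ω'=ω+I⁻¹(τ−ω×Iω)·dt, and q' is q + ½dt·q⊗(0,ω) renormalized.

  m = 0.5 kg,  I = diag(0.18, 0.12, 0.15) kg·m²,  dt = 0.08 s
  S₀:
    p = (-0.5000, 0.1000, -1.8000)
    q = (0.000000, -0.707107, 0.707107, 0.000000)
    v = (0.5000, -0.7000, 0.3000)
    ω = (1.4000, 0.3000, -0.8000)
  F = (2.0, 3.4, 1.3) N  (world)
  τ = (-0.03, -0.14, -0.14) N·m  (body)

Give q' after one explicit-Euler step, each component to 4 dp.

2q̇ = q⊗(0,ω) = (0.7778177, -0.5656856, -0.5656856, -1.2020819)
q' = normalize(q + ½dt·q⊗(0,ω)) = (0.0310, -0.7282, 0.6830, -0.0480)

q' = (0.0310, -0.7282, 0.6830, -0.0480)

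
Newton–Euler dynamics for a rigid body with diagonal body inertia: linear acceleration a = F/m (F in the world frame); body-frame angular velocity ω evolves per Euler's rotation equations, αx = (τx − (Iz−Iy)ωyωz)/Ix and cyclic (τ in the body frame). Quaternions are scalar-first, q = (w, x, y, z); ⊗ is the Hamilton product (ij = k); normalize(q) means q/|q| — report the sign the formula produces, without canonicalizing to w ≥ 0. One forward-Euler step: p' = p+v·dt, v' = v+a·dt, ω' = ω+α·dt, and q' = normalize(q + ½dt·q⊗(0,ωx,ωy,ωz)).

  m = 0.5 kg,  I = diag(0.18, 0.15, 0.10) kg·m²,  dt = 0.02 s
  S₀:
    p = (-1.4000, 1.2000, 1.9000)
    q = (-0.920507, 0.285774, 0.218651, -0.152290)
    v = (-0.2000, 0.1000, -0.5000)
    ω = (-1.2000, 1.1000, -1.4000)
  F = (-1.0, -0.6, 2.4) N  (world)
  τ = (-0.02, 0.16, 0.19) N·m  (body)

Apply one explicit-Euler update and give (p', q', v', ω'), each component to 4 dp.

a = (-2.0000, -1.2000, 4.8000)
new position p' = (-1.4040, 1.2020, 1.8900)
v + (F/m)dt = (-0.2400, 0.0760, -0.4040)
precession coupling ω×(Iω) = (0.0770, 0.1344, 0.0396)
α = I⁻¹(τ − ω×Iω) = (-0.5389, 0.1707, 1.5040)
ω' = ω + α·dt = (-1.2108, 1.1034, -1.3699)
q⊗(0,ω) = (-0.1107933, 0.9660160, -0.4297261, 1.8654424)
updated quaternion q' = (-0.9214, 0.2954, 0.2143, -0.1336)

p' = (-1.4040, 1.2020, 1.8900)
q' = (-0.9214, 0.2954, 0.2143, -0.1336)
v' = (-0.2400, 0.0760, -0.4040)
ω' = (-1.2108, 1.1034, -1.3699)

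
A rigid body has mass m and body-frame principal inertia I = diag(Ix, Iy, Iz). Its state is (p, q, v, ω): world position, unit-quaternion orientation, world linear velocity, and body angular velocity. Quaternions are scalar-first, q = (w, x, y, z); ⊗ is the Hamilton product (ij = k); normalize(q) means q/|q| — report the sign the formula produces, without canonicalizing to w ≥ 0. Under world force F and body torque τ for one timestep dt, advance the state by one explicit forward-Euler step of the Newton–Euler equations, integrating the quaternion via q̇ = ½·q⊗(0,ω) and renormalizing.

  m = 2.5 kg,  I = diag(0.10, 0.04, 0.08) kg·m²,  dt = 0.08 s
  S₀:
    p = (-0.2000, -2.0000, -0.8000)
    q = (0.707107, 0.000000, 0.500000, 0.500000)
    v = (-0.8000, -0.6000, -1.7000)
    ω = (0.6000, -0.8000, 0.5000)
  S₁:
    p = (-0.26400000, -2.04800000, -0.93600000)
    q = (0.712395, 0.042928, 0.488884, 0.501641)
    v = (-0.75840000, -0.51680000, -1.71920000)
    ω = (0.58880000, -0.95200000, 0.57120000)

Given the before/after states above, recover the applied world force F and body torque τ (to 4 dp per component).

Δv = v₁−v₀ = (0.04160000, 0.08320000, -0.01920000)
F = m·Δv/dt = (1.3000, 2.6000, -0.6000)
Δω = ω₁−ω₀ = (-0.01120000, -0.15200000, 0.07120000)
I·α + gyro = (-0.0300, -0.0700, 0.1000)

F = (1.3000, 2.6000, -0.6000)
τ = (-0.0300, -0.0700, 0.1000)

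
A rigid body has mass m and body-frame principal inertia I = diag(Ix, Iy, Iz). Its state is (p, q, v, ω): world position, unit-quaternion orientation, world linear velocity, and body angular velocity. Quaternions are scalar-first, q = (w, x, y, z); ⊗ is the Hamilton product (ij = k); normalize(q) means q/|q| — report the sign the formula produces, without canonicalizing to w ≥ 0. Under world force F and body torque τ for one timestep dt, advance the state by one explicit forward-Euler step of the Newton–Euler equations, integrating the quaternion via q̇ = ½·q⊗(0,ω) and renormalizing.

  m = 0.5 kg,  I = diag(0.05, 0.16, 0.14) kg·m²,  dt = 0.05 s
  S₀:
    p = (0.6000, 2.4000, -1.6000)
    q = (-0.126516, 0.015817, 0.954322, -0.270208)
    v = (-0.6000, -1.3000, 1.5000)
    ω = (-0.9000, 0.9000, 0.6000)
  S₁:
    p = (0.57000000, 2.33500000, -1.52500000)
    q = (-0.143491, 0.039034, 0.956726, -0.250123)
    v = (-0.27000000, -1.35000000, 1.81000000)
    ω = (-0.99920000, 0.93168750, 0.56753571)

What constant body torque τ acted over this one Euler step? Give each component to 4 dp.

Δω = ω₁−ω₀ = (-0.09920000, 0.03168750, -0.03246429)
gyro term ω₀×Iω₀ = (-0.0108, 0.0486, -0.0891)
τ = I·(Δω/dt) + ω₀×(Iω₀) = (-0.1100, 0.1500, -0.1800)

τ = (-0.1100, 0.1500, -0.1800)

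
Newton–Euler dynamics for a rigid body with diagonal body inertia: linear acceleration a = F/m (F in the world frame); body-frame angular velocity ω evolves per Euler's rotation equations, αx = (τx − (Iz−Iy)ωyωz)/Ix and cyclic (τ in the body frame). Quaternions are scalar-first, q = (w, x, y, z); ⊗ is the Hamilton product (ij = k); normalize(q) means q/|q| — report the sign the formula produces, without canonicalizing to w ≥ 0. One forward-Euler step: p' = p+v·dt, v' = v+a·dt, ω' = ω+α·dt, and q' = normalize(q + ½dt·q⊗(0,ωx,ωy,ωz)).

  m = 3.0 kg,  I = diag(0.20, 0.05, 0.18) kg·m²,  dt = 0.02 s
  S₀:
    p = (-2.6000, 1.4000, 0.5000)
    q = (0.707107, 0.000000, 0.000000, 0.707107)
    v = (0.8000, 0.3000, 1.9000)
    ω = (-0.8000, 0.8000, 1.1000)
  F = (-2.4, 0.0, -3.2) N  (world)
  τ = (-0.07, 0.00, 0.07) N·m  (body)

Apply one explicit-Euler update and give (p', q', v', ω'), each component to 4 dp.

p' = p + v·dt = (-2.5840, 1.4060, 0.5380)
v' = v + a·dt = (0.7840, 0.3000, 1.8787)
gyro term ω×Iω = (0.1144, -0.0176, 0.0960)
α = I⁻¹(τ − ω×Iω) = (-0.9220, 0.3520, -0.1444)
ω' = ω + α·dt = (-0.8184, 0.8070, 1.0971)
q⊗(0,ω) = (-0.7778177, -1.1313712, 0.0000000, 0.7778177)
q + ½dt·q⊗(0,ω), renormalized = (0.6992, -0.0113, 0.0000, 0.7148)

p' = (-2.5840, 1.4060, 0.5380)
q' = (0.6992, -0.0113, 0.0000, 0.7148)
v' = (0.7840, 0.3000, 1.8787)
ω' = (-0.8184, 0.8070, 1.0971)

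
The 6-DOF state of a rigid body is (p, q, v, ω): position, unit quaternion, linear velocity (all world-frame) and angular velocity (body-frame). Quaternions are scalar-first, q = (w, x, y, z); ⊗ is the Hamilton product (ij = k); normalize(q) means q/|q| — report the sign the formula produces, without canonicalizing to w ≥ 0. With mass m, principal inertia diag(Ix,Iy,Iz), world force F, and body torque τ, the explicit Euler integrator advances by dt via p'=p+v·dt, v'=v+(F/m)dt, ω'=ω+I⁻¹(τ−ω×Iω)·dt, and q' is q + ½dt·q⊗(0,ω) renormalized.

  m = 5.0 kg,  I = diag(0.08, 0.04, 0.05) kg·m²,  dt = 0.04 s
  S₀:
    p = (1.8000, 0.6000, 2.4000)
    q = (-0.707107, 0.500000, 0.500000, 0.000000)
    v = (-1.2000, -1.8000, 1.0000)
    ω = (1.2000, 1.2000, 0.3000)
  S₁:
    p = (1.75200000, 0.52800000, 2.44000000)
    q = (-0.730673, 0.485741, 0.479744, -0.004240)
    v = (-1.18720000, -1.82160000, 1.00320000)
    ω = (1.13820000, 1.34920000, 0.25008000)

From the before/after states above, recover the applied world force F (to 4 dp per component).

F = (1.6000, -2.7000, 0.4000)

Δv = v₁−v₀ = (0.01280000, -0.02160000, 0.00320000)
applied force F = (1.6000, -2.7000, 0.4000)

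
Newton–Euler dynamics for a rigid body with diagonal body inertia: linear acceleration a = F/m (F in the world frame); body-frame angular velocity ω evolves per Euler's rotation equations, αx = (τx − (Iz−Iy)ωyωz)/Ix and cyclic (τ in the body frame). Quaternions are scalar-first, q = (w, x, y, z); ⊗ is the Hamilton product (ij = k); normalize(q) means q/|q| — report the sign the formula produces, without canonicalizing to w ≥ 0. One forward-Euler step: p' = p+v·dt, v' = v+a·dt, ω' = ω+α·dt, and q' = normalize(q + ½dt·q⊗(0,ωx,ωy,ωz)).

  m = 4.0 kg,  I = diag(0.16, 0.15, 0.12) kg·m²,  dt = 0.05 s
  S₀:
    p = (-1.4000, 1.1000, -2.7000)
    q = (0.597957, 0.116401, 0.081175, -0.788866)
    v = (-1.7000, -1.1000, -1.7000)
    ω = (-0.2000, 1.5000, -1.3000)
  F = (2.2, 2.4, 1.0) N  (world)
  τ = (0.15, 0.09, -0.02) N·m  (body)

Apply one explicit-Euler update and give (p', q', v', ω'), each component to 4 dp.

p' = (-1.4850, 1.0450, -2.7850)
q' = (0.5691, 0.1402, 0.1112, -0.8025)
v' = (-1.6725, -1.0700, -1.6875)
ω' = (-0.1714, 1.5265, -1.3096)

a = F/m = (0.5500, 0.6000, 0.2500)
p' = p + v·dt = (-1.4850, 1.0450, -2.7850)
v + (F/m)dt = (-1.6725, -1.0700, -1.6875)
ω×(Iω) gyroscopic = (0.0585, 0.0104, 0.0030)
(τ − ω×Iω)/I = (0.5719, 0.5307, -0.1917)
ω + α·dt = (-0.1714, 1.5265, -1.3096)
2q̇ = q⊗(0,ω) = (-1.1240081, 0.9581801, 1.2060300, -0.5865076)
q + ½dt·q⊗(0,ω), renormalized = (0.5691, 0.1402, 0.1112, -0.8025)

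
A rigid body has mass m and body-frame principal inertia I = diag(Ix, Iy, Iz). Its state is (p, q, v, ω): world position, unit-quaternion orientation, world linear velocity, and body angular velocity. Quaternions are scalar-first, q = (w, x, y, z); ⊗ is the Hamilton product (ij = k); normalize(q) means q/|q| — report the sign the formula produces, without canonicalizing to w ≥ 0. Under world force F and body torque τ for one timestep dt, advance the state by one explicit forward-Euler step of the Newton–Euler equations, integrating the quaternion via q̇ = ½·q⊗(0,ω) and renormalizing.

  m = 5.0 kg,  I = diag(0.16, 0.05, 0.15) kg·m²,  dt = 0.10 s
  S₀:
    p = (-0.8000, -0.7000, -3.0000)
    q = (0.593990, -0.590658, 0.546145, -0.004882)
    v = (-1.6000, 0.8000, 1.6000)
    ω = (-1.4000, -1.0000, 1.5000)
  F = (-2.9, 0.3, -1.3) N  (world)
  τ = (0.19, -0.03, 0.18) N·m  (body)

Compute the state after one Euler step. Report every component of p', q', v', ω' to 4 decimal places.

new position p' = (-0.9600, -0.6200, -2.8400)
v + (F/m)dt = (-1.6580, 0.8060, 1.5740)
gyro term ω×Iω = (-0.1500, -0.0210, -0.1540)
angular accel α = (2.1250, -0.1800, 2.2267)
ω + α·dt = (-1.1875, -1.0180, 1.7227)
q⊗(0,ω) = (-0.2734532, -0.0172505, 0.2988318, 2.2462460)
updated quaternion q' = (0.5766, -0.5877, 0.5575, 0.1067)

p' = (-0.9600, -0.6200, -2.8400)
q' = (0.5766, -0.5877, 0.5575, 0.1067)
v' = (-1.6580, 0.8060, 1.5740)
ω' = (-1.1875, -1.0180, 1.7227)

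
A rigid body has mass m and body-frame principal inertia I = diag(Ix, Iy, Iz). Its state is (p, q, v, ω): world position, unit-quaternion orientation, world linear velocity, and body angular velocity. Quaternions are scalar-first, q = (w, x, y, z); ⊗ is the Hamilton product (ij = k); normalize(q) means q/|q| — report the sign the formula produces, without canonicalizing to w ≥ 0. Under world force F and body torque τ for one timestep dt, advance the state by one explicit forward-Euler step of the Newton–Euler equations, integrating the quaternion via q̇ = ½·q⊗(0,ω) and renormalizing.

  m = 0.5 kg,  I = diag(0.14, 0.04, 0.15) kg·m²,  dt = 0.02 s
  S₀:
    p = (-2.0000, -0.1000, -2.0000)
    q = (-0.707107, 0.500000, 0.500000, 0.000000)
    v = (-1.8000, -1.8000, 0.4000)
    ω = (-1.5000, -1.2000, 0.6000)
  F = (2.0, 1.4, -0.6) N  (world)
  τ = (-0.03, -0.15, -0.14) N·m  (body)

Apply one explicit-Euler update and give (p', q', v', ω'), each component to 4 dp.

p + v·dt = (-2.0360, -0.1360, -1.9920)
new velocity v' = (-1.7200, -1.7440, 0.3760)
angular accel α = (0.3514, -3.9750, 0.2667)
new body rate ω' = (-1.4930, -1.2795, 0.6053)
2q̇ = q⊗(0,ω) = (1.3500000, 1.3606605, 0.5485284, -0.2742642)
q + ½dt·q⊗(0,ω), renormalized = (-0.6935, 0.5135, 0.5054, -0.0027)

p' = (-2.0360, -0.1360, -1.9920)
q' = (-0.6935, 0.5135, 0.5054, -0.0027)
v' = (-1.7200, -1.7440, 0.3760)
ω' = (-1.4930, -1.2795, 0.6053)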